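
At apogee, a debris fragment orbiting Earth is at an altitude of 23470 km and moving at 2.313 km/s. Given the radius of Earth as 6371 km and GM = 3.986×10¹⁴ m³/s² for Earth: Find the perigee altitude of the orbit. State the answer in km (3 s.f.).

r_a = 6371 + 23470 = 29841 km = 2.984×10⁷ m.
Specific energy ε = v²/2 − μ/r = -1.068×10⁷ J/kg, so a = −μ/(2ε) = 1.866×10⁷ m.
The apsides satisfy r_p + r_a = 2a, so the perigee radius is 2a − r_a = 7.472×10⁶ m = 7472.4 km.
Perigee altitude = 7472.4 − 6371 = 1101.4 km.

perigee altitude ≈ 1100 km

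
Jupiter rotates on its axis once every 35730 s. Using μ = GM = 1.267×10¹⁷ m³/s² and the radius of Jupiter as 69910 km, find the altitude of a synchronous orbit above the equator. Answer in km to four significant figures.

h_sync ≈ 90110 km

A synchronous orbit has period T, so by Kepler's third law a = (μT²/4π²)^(1/3).
μT²/4π² = 1.267×10¹⁷ × (3.573×10⁴)² / 39.48 = 4.097×10²⁴ m³.
a = 1.600×10⁸ m = 1.6002×10⁵ km.
Altitude h = a − R = 1.6002×10⁵ − 69910 = 90105 km.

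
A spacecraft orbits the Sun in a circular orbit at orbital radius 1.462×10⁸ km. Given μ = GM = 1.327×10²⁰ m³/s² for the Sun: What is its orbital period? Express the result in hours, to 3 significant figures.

r = 1.462×10⁸ km = 1.462×10¹¹ m.
Kepler's third law: T = 2π√(r³/μ) = 2π√((1.462×10¹¹)³ / 1.327×10²⁰).
r³/μ = 2.355×10¹³ s², so T = 2π × 4.853×10⁶ = 3.049×10⁷ s.
Converting: 3.049×10⁷ s ÷ 3600 = 8470 hours.

T ≈ 8470 hours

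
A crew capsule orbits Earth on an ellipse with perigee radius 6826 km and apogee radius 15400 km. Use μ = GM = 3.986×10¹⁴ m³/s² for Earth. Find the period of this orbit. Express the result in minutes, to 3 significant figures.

T ≈ 194 minutes

Semi-major axis a = (r_p + r_a)/2 = (6826.0 + 15400)/2 = 11113 km = 1.111×10⁷ m.
By Kepler's third law T = 2π√(a³/μ) = 2π × 1.856×10³ = 1.166×10⁴ s.
= 194.3 minutes.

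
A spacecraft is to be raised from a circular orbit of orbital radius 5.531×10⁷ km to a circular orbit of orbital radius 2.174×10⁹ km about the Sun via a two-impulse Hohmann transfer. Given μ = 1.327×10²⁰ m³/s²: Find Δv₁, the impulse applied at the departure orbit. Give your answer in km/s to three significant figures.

Δv ≈ 19.4 km/s

r₁ = 5.531×10⁷ km = 5.531×10¹⁰ m.
r₂ = 2.174×10⁹ km = 2.174×10¹² m.
Transfer ellipse a_t = (r₁ + r₂)/2 = 1.115×10¹² m.
At r₁: circular v_c1 = √(μ/r₁) = 48980 m/s; transfer-perihelion v_p = √[μ(2/r₁ − 1/a_t)] = 68410 m/s.
Δv₁ = v_p − v_c1 = 19420 m/s.
= 19.42 km/s.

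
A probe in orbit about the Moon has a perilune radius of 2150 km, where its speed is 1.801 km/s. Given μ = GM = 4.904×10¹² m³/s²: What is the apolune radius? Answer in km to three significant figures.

apolune radius ≈ 5290 km

r_p = 2.150×10⁶ m.
Specific energy ε = v²/2 − μ/r = -6.591×10⁵ J/kg, so a = −μ/(2ε) = 3.720×10⁶ m.
The apsides satisfy r_p + r_a = 2a, so the apolune radius is 2a − r_p = 5.290×10⁶ m = 5290.1 km.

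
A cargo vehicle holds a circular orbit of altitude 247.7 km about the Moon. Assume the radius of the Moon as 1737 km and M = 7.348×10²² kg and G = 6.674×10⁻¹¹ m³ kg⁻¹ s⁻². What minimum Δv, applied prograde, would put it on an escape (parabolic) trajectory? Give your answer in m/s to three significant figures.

Δv ≈ 651 m/s

μ = GM = 6.674×10⁻¹¹ × 7.348×10²² = 4.904×10¹² m³/s².
r = 1737 + 247.7 = 1984.7 km = 1.9847×10⁶ m.
Circular speed v_c = √(μ/r) = 1572 m/s.
Escape speed v_esc = √(2μ/r) = √2 × v_c = 2223 m/s.
Δv = v_esc − v_c = 651.1 m/s.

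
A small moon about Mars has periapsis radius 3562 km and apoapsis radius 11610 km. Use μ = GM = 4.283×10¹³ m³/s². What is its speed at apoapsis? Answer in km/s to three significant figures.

v ≈ 1.32 km/s

Semi-major axis a = (r_p + r_a)/2 = 7586.0 km = 7.586×10⁶ m.
Vis-viva: v² = μ(2/r − 1/a) = 4.283×10¹³ × (1.723×10⁻⁷ − 1.318×10⁻⁷) = 1.732×10⁶ m²/s².
v = 1316 m/s = 1.316 km/s.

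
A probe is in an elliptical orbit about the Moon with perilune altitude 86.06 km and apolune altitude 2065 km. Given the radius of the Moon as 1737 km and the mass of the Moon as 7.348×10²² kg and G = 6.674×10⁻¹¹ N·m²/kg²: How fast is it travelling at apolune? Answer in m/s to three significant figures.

μ = GM = 6.674×10⁻¹¹ × 7.348×10²² = 4.904×10¹² m³/s².
r_p = 1737 + 86.06 = 1823.1 km = 1.8231×10⁶ m.
r_a = 1737 + 2065 = 3802.0 km = 3.8020×10⁶ m.
Semi-major axis a = (r_p + r_a)/2 = 2812.5 km = 2.813×10⁶ m.
Vis-viva: v² = μ(2/r − 1/a) = 4.904×10¹² × (5.260×10⁻⁷ − 3.556×10⁻⁷) = 8.361×10⁵ m²/s².
v = 914.4 m/s.

v ≈ 914 m/s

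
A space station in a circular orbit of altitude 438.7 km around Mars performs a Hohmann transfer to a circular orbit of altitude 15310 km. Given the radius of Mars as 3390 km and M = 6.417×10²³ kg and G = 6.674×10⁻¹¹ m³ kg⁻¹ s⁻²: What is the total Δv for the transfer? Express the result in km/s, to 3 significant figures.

μ = GM = 6.674×10⁻¹¹ × 6.417×10²³ = 4.283×10¹³ m³/s².
r₁ = 3390 + 438.7 = 3828.7 km = 3.8287×10⁶ m.
r₂ = 3390 + 15310 = 18700 km = 1.8700×10⁷ m.
Transfer ellipse a_t = (r₁ + r₂)/2 = 1.126×10⁷ m.
At r₁: circular v_c1 = √(μ/r₁) = 3345 m/s; transfer-periapsis v_p = √[μ(2/r₁ − 1/a_t)] = 4309 m/s.
Δv₁ = v_p − v_c1 = 964.7 m/s.
At r₂: circular v_c2 = √(μ/r₂) = 1513 m/s; transfer-apoapsis v_a = √[μ(2/r₂ − 1/a_t)] = 882.3 m/s.
Δv₂ = v_c2 − v_a = 631.1 m/s.
Total Δv = Δv₁ + Δv₂ = 1596 m/s = 1.596 km/s.

Δv_total ≈ 1.60 km/s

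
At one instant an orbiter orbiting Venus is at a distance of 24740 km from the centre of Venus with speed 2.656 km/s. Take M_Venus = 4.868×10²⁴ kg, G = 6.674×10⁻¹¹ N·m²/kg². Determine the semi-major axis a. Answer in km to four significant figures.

μ = GM = 6.674×10⁻¹¹ × 4.868×10²⁴ = 3.249×10¹⁴ m³/s².
r = 2.474×10⁷ m.
Vis-viva rearranged: 1/a = 2/r − v²/μ = 8.084×10⁻⁸ − 2.171×10⁻⁸ = 5.913×10⁻⁸ m⁻¹.
a = 1.691×10⁷ m = 16913 km.

a ≈ 16910 km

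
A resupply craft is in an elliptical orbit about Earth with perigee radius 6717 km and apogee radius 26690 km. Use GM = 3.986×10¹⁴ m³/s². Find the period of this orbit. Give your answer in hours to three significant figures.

T ≈ 5.97 hours

Semi-major axis a = (r_p + r_a)/2 = (6717.0 + 26690)/2 = 16704 km = 1.670×10⁷ m.
By Kepler's third law T = 2π√(a³/μ) = 2π × 3.419×10³ = 2.148×10⁴ s.
= 5.968 hours.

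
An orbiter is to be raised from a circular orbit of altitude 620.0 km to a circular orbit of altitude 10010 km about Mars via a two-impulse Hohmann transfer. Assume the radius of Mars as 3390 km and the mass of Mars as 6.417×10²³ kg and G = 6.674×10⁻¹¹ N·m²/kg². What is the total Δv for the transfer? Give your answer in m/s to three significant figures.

μ = GM = 6.674×10⁻¹¹ × 6.417×10²³ = 4.283×10¹³ m³/s².
r₁ = 3390 + 620.0 = 4010.0 km = 4.0100×10⁶ m.
r₂ = 3390 + 10010 = 13400 km = 1.3400×10⁷ m.
Transfer ellipse a_t = (r₁ + r₂)/2 = 8.705×10⁶ m.
At r₁: circular v_c1 = √(μ/r₁) = 3268 m/s; transfer-periapsis v_p = √[μ(2/r₁ − 1/a_t)] = 4055 m/s.
Δv₁ = v_p − v_c1 = 786.6 m/s.
At r₂: circular v_c2 = √(μ/r₂) = 1788 m/s; transfer-apoapsis v_a = √[μ(2/r₂ − 1/a_t)] = 1213 m/s.
Δv₂ = v_c2 − v_a = 574.4 m/s.
Total Δv = Δv₁ + Δv₂ = 1361 m/s.

Δv_total ≈ 1360 m/s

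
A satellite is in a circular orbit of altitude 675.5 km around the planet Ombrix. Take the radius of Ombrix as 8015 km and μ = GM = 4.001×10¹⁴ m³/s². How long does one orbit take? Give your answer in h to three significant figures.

r = 8015 + 675.5 = 8690.5 km = 8.6905×10⁶ m.
Kepler's third law: T = 2π√(r³/μ) = 2π√((8.690×10⁶)³ / 4.001×10¹⁴).
r³/μ = 1.640×10⁶ s², so T = 2π × 1.281×10³ = 8.048×10³ s.
Converting: 8.048×10³ s ÷ 3600 = 2.235 h.

T ≈ 2.24 h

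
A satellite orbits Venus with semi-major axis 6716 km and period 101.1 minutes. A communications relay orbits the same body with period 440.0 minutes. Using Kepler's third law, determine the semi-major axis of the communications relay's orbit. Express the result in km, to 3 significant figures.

a₂ ≈ 17900 km

Kepler's third law: a³ ∝ T², so a₂ = a₁ (T₂/T₁)^(2/3).
T₂/T₁ = 4.352, (T₂/T₁)^(2/3) = 2.666.
a₂ = 6716 × 2.666 = 17900 km.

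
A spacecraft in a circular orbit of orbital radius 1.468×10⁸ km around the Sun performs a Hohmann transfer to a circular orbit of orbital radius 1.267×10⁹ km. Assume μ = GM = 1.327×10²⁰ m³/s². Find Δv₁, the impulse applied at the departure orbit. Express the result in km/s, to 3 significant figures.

r₁ = 1.468×10⁸ km = 1.468×10¹¹ m.
r₂ = 1.267×10⁹ km = 1.267×10¹² m.
Transfer ellipse a_t = (r₁ + r₂)/2 = 7.069×10¹¹ m.
At r₁: circular v_c1 = √(μ/r₁) = 30070 m/s; transfer-perihelion v_p = √[μ(2/r₁ − 1/a_t)] = 40250 m/s.
Δv₁ = v_p − v_c1 = 10190 m/s.
= 10.19 km/s.

Δv ≈ 10.2 km/s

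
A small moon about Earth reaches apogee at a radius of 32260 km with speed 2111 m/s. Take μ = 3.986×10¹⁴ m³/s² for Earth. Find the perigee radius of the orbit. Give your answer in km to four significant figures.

perigee radius ≈ 7097 km

r_a = 3.226×10⁷ m.
Specific energy ε = v²/2 − μ/r = -1.013×10⁷ J/kg, so a = −μ/(2ε) = 1.968×10⁷ m.
The apsides satisfy r_p + r_a = 2a, so the perigee radius is 2a − r_a = 7.097×10⁶ m = 7097.4 km.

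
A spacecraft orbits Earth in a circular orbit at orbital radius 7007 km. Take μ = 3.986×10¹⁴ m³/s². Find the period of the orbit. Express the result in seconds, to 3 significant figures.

T ≈ 5840 seconds

r = 7007 km = 7.007×10⁶ m.
Kepler's third law: T = 2π√(r³/μ) = 2π√((7.007×10⁶)³ / 3.986×10¹⁴).
r³/μ = 8.631×10⁵ s², so T = 2π × 9.290×10² = 5.837×10³ s.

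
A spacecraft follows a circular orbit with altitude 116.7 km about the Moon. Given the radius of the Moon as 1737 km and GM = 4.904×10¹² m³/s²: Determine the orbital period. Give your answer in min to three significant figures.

T ≈ 119 min

r = 1737 + 116.7 = 1853.7 km = 1.8537×10⁶ m.
Kepler's third law: T = 2π√(r³/μ) = 2π√((1.854×10⁶)³ / 4.904×10¹²).
r³/μ = 1.299×10⁶ s², so T = 2π × 1.140×10³ = 7.161×10³ s.
Converting: 7.161×10³ s ÷ 60.00 = 119.3 min.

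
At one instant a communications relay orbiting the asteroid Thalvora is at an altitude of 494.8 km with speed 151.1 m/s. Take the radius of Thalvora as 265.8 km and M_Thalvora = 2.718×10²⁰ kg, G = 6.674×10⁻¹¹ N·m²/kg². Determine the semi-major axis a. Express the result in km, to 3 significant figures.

a ≈ 729 km

μ = GM = 6.674×10⁻¹¹ × 2.718×10²⁰ = 1.814×10¹⁰ m³/s².
r = 265.8 + 494.8 = 760.60 km = 7.606×10⁵ m.
Vis-viva rearranged: 1/a = 2/r − v²/μ = 2.630×10⁻⁶ − 1.259×10⁻⁶ = 1.371×10⁻⁶ m⁻¹.
a = 7.295×10⁵ m = 729.45 km.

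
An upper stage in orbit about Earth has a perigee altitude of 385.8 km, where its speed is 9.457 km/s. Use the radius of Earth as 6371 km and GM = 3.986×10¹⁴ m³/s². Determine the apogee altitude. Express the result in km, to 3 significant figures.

r_p = 6371 + 385.8 = 6756.8 km = 6.757×10⁶ m.
Specific energy ε = v²/2 − μ/r = -1.427×10⁷ J/kg, so a = −μ/(2ε) = 1.396×10⁷ m.
The apsides satisfy r_p + r_a = 2a, so the apogee radius is 2a − r_p = 2.117×10⁷ m = 21166 km.
Apogee altitude = 21166 − 6371 = 14795 km.

apogee altitude ≈ 14800 km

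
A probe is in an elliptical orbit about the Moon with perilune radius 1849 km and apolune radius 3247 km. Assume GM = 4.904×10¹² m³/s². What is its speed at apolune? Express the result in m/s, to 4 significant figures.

v ≈ 1047 m/s

Semi-major axis a = (r_p + r_a)/2 = 2548.0 km = 2.548×10⁶ m.
Vis-viva: v² = μ(2/r − 1/a) = 4.904×10¹² × (6.160×10⁻⁷ − 3.925×10⁻⁷) = 1.096×10⁶ m²/s².
v = 1047 m/s.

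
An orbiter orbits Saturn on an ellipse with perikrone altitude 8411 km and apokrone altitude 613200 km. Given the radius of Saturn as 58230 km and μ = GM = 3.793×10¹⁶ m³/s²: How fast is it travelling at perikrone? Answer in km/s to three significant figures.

r_p = 58230 + 8411 = 66641 km = 6.6641×10⁷ m.
r_a = 58230 + 613200 = 671430 km = 6.7143×10⁸ m.
Semi-major axis a = (r_p + r_a)/2 = 3.6904×10⁵ km = 3.690×10⁸ m.
Vis-viva: v² = μ(2/r − 1/a) = 3.793×10¹⁶ × (3.001×10⁻⁸ − 2.710×10⁻⁹) = 1.036×10⁹ m²/s².
v = 32180 m/s = 32.18 km/s.

v ≈ 32.2 km/s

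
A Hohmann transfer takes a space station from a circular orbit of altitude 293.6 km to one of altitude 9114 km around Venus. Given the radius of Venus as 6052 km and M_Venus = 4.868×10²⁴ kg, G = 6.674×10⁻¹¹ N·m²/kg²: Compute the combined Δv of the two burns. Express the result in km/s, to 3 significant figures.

μ = GM = 6.674×10⁻¹¹ × 4.868×10²⁴ = 3.249×10¹⁴ m³/s².
r₁ = 6052 + 293.6 = 6345.6 km = 6.3456×10⁶ m.
r₂ = 6052 + 9114 = 15166 km = 1.5166×10⁷ m.
Transfer ellipse a_t = (r₁ + r₂)/2 = 1.076×10⁷ m.
At r₁: circular v_c1 = √(μ/r₁) = 7155 m/s; transfer-periapsis v_p = √[μ(2/r₁ − 1/a_t)] = 8497 m/s.
Δv₁ = v_p − v_c1 = 1341 m/s.
At r₂: circular v_c2 = √(μ/r₂) = 4628 m/s; transfer-apoapsis v_a = √[μ(2/r₂ − 1/a_t)] = 3555 m/s.
Δv₂ = v_c2 − v_a = 1073 m/s.
Total Δv = Δv₁ + Δv₂ = 2415 m/s = 2.415 km/s.

Δv_total ≈ 2.41 km/s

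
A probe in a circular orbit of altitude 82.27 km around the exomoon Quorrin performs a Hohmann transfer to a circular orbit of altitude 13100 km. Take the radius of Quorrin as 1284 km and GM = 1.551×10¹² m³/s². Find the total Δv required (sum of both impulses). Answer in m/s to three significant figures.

Δv_total ≈ 566 m/s

r₁ = 1284 + 82.27 = 1366.3 km = 1.3663×10⁶ m.
r₂ = 1284 + 13100 = 14384 km = 1.4384×10⁷ m.
Transfer ellipse a_t = (r₁ + r₂)/2 = 7.875×10⁶ m.
At r₁: circular v_c1 = √(μ/r₁) = 1065 m/s; transfer-periapsis v_p = √[μ(2/r₁ − 1/a_t)] = 1440 m/s.
Δv₁ = v_p − v_c1 = 374.5 m/s.
At r₂: circular v_c2 = √(μ/r₂) = 328.4 m/s; transfer-apoapsis v_a = √[μ(2/r₂ − 1/a_t)] = 136.8 m/s.
Δv₂ = v_c2 − v_a = 191.6 m/s.
Total Δv = Δv₁ + Δv₂ = 566.1 m/s.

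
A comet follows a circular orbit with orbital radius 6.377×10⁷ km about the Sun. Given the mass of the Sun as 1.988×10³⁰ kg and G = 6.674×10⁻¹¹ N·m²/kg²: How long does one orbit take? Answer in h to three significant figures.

T ≈ 2440 h

μ = GM = 6.674×10⁻¹¹ × 1.988×10³⁰ = 1.327×10²⁰ m³/s².
r = 6.377×10⁷ km = 6.377×10¹⁰ m.
Kepler's third law: T = 2π√(r³/μ) = 2π√((6.377×10¹⁰)³ / 1.327×10²⁰).
r³/μ = 1.955×10¹² s², so T = 2π × 1.398×10⁶ = 8.784×10⁶ s.
Converting: 8.784×10⁶ s ÷ 3600 = 2440 h.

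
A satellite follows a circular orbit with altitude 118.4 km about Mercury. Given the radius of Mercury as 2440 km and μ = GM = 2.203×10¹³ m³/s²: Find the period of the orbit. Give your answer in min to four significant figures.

T ≈ 91.30 min

r = 2440 + 118.4 = 2558.4 km = 2.5584×10⁶ m.
Kepler's third law: T = 2π√(r³/μ) = 2π√((2.558×10⁶)³ / 2.203×10¹³).
r³/μ = 7.601×10⁵ s², so T = 2π × 8.719×10² = 5.478×10³ s.
Converting: 5.478×10³ s ÷ 60.00 = 91.30 min.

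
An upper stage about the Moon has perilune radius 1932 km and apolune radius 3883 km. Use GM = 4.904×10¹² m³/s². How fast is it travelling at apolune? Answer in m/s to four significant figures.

Semi-major axis a = (r_p + r_a)/2 = 2907.5 km = 2.908×10⁶ m.
Vis-viva: v² = μ(2/r − 1/a) = 4.904×10¹² × (5.151×10⁻⁷ − 3.439×10⁻⁷) = 8.392×10⁵ m²/s².
v = 916.1 m/s.

v ≈ 916.1 m/s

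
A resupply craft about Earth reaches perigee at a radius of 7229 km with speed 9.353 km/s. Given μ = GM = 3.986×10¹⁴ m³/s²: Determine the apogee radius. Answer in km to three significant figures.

apogee radius ≈ 27700 km

r_p = 7.229×10⁶ m.
Specific energy ε = v²/2 − μ/r = -1.140×10⁷ J/kg, so a = −μ/(2ε) = 1.748×10⁷ m.
The apsides satisfy r_p + r_a = 2a, so the apogee radius is 2a − r_p = 2.774×10⁷ m = 27737 km.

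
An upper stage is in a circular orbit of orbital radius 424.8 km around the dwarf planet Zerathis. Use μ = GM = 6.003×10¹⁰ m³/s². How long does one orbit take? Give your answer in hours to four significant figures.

T ≈ 1.972 hours

r = 424.8 km = 4.248×10⁵ m.
Kepler's third law: T = 2π√(r³/μ) = 2π√((4.248×10⁵)³ / 6.003×10¹⁰).
r³/μ = 1.277×10⁶ s², so T = 2π × 1.130×10³ = 7.100×10³ s.
Converting: 7.100×10³ s ÷ 3600 = 1.972 hours.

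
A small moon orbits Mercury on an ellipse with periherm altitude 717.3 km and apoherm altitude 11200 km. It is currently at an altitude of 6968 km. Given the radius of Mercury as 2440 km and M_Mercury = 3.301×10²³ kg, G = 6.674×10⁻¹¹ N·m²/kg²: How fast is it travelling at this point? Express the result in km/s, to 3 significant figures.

μ = GM = 6.674×10⁻¹¹ × 3.301×10²³ = 2.203×10¹³ m³/s².
r_p = 2440 + 717.3 = 3157.3 km = 3.1573×10⁶ m.
r_a = 2440 + 11200 = 13640 km = 1.3640×10⁷ m.
r = 2440 + 6968 = 9408.0 km = 9.408×10⁶ m.
Semi-major axis a = (r_p + r_a)/2 = 8398.6 km = 8.399×10⁶ m.
Vis-viva: v² = μ(2/r − 1/a) = 2.203×10¹³ × (2.126×10⁻⁷ − 1.191×10⁻⁷) = 2.060×10⁶ m²/s².
v = 1435 m/s = 1.435 km/s.

v ≈ 1.44 km/s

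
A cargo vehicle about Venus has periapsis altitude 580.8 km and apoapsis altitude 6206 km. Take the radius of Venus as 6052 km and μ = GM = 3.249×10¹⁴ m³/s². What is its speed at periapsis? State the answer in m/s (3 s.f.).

r_p = 6052 + 580.8 = 6632.8 km = 6.6328×10⁶ m.
r_a = 6052 + 6206 = 12258 km = 1.2258×10⁷ m.
Semi-major axis a = (r_p + r_a)/2 = 9445.4 km = 9.445×10⁶ m.
Vis-viva: v² = μ(2/r − 1/a) = 3.249×10¹⁴ × (3.015×10⁻⁷ − 1.059×10⁻⁷) = 6.357×10⁷ m²/s².
v = 7973 m/s.

v ≈ 7970 m/s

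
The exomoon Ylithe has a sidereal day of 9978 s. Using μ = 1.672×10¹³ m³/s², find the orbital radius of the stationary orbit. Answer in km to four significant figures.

A synchronous orbit has period T, so by Kepler's third law a = (μT²/4π²)^(1/3).
μT²/4π² = 1.672×10¹³ × (9.978×10³)² / 39.48 = 4.217×10¹⁹ m³.
a = 3.481×10⁶ m = 3480.6 km.

r_sync ≈ 3481 km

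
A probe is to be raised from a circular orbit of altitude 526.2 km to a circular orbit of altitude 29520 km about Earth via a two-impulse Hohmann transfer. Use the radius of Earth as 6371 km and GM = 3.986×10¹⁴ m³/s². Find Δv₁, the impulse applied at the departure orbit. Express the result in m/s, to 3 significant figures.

Δv ≈ 2240 m/s

r₁ = 6371 + 526.2 = 6897.2 km = 6.8972×10⁶ m.
r₂ = 6371 + 29520 = 35891 km = 3.5891×10⁷ m.
Transfer ellipse a_t = (r₁ + r₂)/2 = 2.139×10⁷ m.
At r₁: circular v_c1 = √(μ/r₁) = 7602 m/s; transfer-perigee v_p = √[μ(2/r₁ − 1/a_t)] = 9846 m/s.
Δv₁ = v_p − v_c1 = 2244 m/s.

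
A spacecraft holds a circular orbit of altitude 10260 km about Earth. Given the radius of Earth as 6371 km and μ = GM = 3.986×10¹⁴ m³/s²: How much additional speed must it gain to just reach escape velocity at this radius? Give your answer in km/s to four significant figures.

Δv ≈ 2.028 km/s

r = 6371 + 10260 = 16631 km = 1.6631×10⁷ m.
Circular speed v_c = √(μ/r) = 4896 m/s.
Escape speed v_esc = √(2μ/r) = √2 × v_c = 6923 m/s.
Δv = v_esc − v_c = 2028 m/s = 2.028 km/s.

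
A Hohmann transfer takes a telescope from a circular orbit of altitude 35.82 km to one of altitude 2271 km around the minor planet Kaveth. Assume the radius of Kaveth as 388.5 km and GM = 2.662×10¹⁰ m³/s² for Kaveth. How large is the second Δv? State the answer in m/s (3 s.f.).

Δv ≈ 47.6 m/s

r₁ = 388.5 + 35.82 = 424.32 km = 4.2432×10⁵ m.
r₂ = 388.5 + 2271 = 2659.5 km = 2.6595×10⁶ m.
Transfer ellipse a_t = (r₁ + r₂)/2 = 1.542×10⁶ m.
At r₁: circular v_c1 = √(μ/r₁) = 250.5 m/s; transfer-periapsis v_p = √[μ(2/r₁ − 1/a_t)] = 328.9 m/s.
At r₂: circular v_c2 = √(μ/r₂) = 100.0 m/s; transfer-apoapsis v_a = √[μ(2/r₂ − 1/a_t)] = 52.48 m/s.
Δv₂ = v_c2 − v_a = 47.56 m/s.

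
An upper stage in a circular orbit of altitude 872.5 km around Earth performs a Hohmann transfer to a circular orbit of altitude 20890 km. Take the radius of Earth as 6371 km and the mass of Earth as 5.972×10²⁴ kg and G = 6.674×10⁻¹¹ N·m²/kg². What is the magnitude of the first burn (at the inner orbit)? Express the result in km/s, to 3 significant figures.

Δv ≈ 1.91 km/s

μ = GM = 6.674×10⁻¹¹ × 5.972×10²⁴ = 3.986×10¹⁴ m³/s².
r₁ = 6371 + 872.5 = 7243.5 km = 7.2435×10⁶ m.
r₂ = 6371 + 20890 = 27261 km = 2.7261×10⁷ m.
Transfer ellipse a_t = (r₁ + r₂)/2 = 1.725×10⁷ m.
At r₁: circular v_c1 = √(μ/r₁) = 7418 m/s; transfer-perigee v_p = √[μ(2/r₁ − 1/a_t)] = 9325 m/s.
Δv₁ = v_p − v_c1 = 1907 m/s.
= 1.907 km/s.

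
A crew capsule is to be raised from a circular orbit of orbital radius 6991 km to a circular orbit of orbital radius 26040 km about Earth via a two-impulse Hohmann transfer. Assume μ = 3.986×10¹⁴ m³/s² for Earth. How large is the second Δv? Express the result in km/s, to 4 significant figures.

Δv ≈ 1.367 km/s

r₁ = 6991 km = 6.991×10⁶ m.
r₂ = 26040 km = 2.604×10⁷ m.
Transfer ellipse a_t = (r₁ + r₂)/2 = 1.652×10⁷ m.
At r₁: circular v_c1 = √(μ/r₁) = 7551 m/s; transfer-perigee v_p = √[μ(2/r₁ − 1/a_t)] = 9481 m/s.
At r₂: circular v_c2 = √(μ/r₂) = 3912 m/s; transfer-apogee v_a = √[μ(2/r₂ − 1/a_t)] = 2545 m/s.
Δv₂ = v_c2 − v_a = 1367 m/s.
= 1.367 km/s.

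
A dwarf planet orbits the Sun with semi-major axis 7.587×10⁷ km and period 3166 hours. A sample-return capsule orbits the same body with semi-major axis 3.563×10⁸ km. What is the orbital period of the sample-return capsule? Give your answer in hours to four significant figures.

Kepler's third law: T² ∝ a³, so T₂ = T₁ (a₂/a₁)^(3/2).
a₂/a₁ = 4.696, (a₂/a₁)^(3/2) = 10.18.
T₂ = 3166 × 10.18 = 32220 hours.

T₂ ≈ 32220 hours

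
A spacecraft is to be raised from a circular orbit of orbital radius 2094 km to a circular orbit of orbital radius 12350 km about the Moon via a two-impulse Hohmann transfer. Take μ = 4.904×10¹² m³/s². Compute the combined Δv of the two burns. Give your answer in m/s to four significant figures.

Δv_total ≈ 761.7 m/s

r₁ = 2094 km = 2.094×10⁶ m.
r₂ = 12350 km = 1.235×10⁷ m.
Transfer ellipse a_t = (r₁ + r₂)/2 = 7.222×10⁶ m.
At r₁: circular v_c1 = √(μ/r₁) = 1530 m/s; transfer-perilune v_p = √[μ(2/r₁ − 1/a_t)] = 2001 m/s.
Δv₁ = v_p − v_c1 = 470.9 m/s.
At r₂: circular v_c2 = √(μ/r₂) = 630.1 m/s; transfer-apolune v_a = √[μ(2/r₂ − 1/a_t)] = 339.3 m/s.
Δv₂ = v_c2 − v_a = 290.8 m/s.
Total Δv = Δv₁ + Δv₂ = 761.7 m/s.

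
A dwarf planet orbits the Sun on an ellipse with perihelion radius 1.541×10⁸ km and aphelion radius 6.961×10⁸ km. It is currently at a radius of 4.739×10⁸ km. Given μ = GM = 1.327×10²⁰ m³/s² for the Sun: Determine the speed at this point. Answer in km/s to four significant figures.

Semi-major axis a = (r_p + r_a)/2 = 4.2510×10⁸ km = 4.251×10¹¹ m.
Vis-viva: v² = μ(2/r − 1/a) = 1.327×10²⁰ × (4.220×10⁻¹² − 2.352×10⁻¹²) = 2.479×10⁸ m²/s².
v = 15740 m/s = 15.74 km/s.

v ≈ 15.74 km/s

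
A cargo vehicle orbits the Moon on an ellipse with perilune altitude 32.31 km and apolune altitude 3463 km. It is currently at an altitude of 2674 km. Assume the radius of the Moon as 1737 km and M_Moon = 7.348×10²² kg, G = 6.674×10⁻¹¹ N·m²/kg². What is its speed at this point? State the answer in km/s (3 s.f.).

μ = GM = 6.674×10⁻¹¹ × 7.348×10²² = 4.904×10¹² m³/s².
r_p = 1737 + 32.31 = 1769.3 km = 1.7693×10⁶ m.
r_a = 1737 + 3463 = 5200.0 km = 5.2000×10⁶ m.
r = 1737 + 2674 = 4411.0 km = 4.411×10⁶ m.
Semi-major axis a = (r_p + r_a)/2 = 3484.7 km = 3.485×10⁶ m.
Vis-viva: v² = μ(2/r − 1/a) = 4.904×10¹² × (4.534×10⁻⁷ − 2.870×10⁻⁷) = 8.162×10⁵ m²/s².
v = 903.5 m/s = 0.9035 km/s.

v ≈ 0.903 km/s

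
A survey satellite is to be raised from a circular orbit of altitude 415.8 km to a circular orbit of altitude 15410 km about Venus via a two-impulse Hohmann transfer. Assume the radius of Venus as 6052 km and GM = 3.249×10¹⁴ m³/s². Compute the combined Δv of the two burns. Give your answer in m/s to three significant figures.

Δv_total ≈ 2940 m/s

r₁ = 6052 + 415.8 = 6467.8 km = 6.4678×10⁶ m.
r₂ = 6052 + 15410 = 21462 km = 2.1462×10⁷ m.
Transfer ellipse a_t = (r₁ + r₂)/2 = 1.396×10⁷ m.
At r₁: circular v_c1 = √(μ/r₁) = 7088 m/s; transfer-periapsis v_p = √[μ(2/r₁ − 1/a_t)] = 8786 m/s.
Δv₁ = v_p − v_c1 = 1699 m/s.
At r₂: circular v_c2 = √(μ/r₂) = 3891 m/s; transfer-apoapsis v_a = √[μ(2/r₂ − 1/a_t)] = 2648 m/s.
Δv₂ = v_c2 − v_a = 1243 m/s.
Total Δv = Δv₁ + Δv₂ = 2942 m/s.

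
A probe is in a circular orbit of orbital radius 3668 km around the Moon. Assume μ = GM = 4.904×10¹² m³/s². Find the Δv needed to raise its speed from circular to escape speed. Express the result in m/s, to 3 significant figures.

r = 3668 km = 3.668×10⁶ m.
Circular speed v_c = √(μ/r) = 1156 m/s.
Escape speed v_esc = √(2μ/r) = √2 × v_c = 1635 m/s.
Δv = v_esc − v_c = 478.9 m/s.

Δv ≈ 479 m/s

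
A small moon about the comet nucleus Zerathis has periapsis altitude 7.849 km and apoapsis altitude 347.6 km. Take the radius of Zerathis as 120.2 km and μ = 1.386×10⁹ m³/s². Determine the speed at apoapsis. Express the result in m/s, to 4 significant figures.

v ≈ 35.69 m/s

r_p = 120.2 + 7.849 = 128.05 km = 1.2805×10⁵ m.
r_a = 120.2 + 347.6 = 467.80 km = 4.6780×10⁵ m.
Semi-major axis a = (r_p + r_a)/2 = 297.92 km = 2.979×10⁵ m.
Vis-viva: v² = μ(2/r − 1/a) = 1.386×10⁹ × (4.275×10⁻⁶ − 3.357×10⁻⁶) = 1.273×10³ m²/s².
v = 35.69 m/s.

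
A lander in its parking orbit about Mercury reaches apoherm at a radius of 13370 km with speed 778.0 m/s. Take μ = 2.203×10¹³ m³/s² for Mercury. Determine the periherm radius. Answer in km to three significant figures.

periherm radius ≈ 3010 km

r_a = 1.337×10⁷ m.
Specific energy ε = v²/2 − μ/r = -1.345×10⁶ J/kg, so a = −μ/(2ε) = 8.189×10⁶ m.
The apsides satisfy r_p + r_a = 2a, so the periherm radius is 2a − r_a = 3.008×10⁶ m = 3008.2 km.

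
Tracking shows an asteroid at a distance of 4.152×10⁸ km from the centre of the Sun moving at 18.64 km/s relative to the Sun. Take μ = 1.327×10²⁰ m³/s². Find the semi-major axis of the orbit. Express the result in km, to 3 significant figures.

r = 4.152×10¹¹ m.
Specific orbital energy ε = v²/2 − μ/r = (18640)²/2 − 1.327×10²⁰/4.152×10¹¹ = -1.459×10⁸ J/kg.
Since ε = −μ/(2a), a = −μ/(2ε) = 4.548×10¹¹ m = 4.5483×10⁸ km.

a ≈ 4.55×10⁸ km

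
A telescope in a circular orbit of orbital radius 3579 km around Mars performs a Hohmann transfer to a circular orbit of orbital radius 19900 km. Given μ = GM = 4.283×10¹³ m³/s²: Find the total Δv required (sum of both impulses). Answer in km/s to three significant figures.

r₁ = 3579 km = 3.579×10⁶ m.
r₂ = 19900 km = 1.990×10⁷ m.
Transfer ellipse a_t = (r₁ + r₂)/2 = 1.174×10⁷ m.
At r₁: circular v_c1 = √(μ/r₁) = 3459 m/s; transfer-periapsis v_p = √[μ(2/r₁ − 1/a_t)] = 4504 m/s.
Δv₁ = v_p − v_c1 = 1045 m/s.
At r₂: circular v_c2 = √(μ/r₂) = 1467 m/s; transfer-apoapsis v_a = √[μ(2/r₂ − 1/a_t)] = 810.0 m/s.
Δv₂ = v_c2 − v_a = 657.0 m/s.
Total Δv = Δv₁ + Δv₂ = 1702 m/s = 1.702 km/s.

Δv_total ≈ 1.70 km/s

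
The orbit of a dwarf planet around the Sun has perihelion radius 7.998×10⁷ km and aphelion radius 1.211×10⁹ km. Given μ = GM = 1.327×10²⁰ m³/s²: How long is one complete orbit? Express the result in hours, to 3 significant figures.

Semi-major axis a = (r_p + r_a)/2 = (7.9980×10⁷ + 1.2110×10⁹)/2 = 6.4549×10⁸ km = 6.455×10¹¹ m.
By Kepler's third law T = 2π√(a³/μ) = 2π × 4.502×10⁷ = 2.829×10⁸ s.
= 78570 hours.

T ≈ 78600 hours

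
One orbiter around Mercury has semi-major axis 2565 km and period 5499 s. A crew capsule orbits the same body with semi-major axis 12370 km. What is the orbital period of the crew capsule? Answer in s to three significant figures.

T₂ ≈ 58200 s

Kepler's third law: T² ∝ a³, so T₂ = T₁ (a₂/a₁)^(3/2).
a₂/a₁ = 4.823, (a₂/a₁)^(3/2) = 10.59.
T₂ = 5499 × 10.59 = 58240 s.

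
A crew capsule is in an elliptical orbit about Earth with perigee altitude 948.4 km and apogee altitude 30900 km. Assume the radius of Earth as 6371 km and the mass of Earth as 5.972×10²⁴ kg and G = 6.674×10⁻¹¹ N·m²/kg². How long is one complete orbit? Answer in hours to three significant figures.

μ = GM = 6.674×10⁻¹¹ × 5.972×10²⁴ = 3.986×10¹⁴ m³/s².
r_p = 6371 + 948.4 = 7319.4 km = 7.3194×10⁶ m.
r_a = 6371 + 30900 = 37271 km = 3.7271×10⁷ m.
Semi-major axis a = (r_p + r_a)/2 = (7319.4 + 37271)/2 = 22295 km = 2.230×10⁷ m.
By Kepler's third law T = 2π√(a³/μ) = 2π × 5.273×10³ = 3.313×10⁴ s.
= 9.203 hours.

T ≈ 9.20 hours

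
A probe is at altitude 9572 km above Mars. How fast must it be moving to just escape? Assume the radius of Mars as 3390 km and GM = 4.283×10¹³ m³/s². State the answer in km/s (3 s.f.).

r = 3390 + 9572 = 12962 km = 1.2962×10⁷ m.
Escape speed v_esc = √(2μ/r) = √(2 × 4.283×10¹³ / 1.296×10⁷) = √(6.609×10⁶) = 2571 m/s.
= 2.571 km/s.

v_esc ≈ 2.57 km/s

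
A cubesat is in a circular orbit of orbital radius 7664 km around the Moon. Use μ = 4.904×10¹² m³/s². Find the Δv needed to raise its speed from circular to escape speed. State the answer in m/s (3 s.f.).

Δv ≈ 331 m/s

r = 7664 km = 7.664×10⁶ m.
Circular speed v_c = √(μ/r) = 799.9 m/s.
Escape speed v_esc = √(2μ/r) = √2 × v_c = 1131 m/s.
Δv = v_esc − v_c = 331.3 m/s.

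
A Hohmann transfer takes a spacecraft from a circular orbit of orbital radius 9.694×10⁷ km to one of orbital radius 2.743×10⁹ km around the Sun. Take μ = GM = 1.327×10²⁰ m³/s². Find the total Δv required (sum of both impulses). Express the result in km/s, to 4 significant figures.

Δv_total ≈ 19.56 km/s

r₁ = 9.694×10⁷ km = 9.694×10¹⁰ m.
r₂ = 2.743×10⁹ km = 2.743×10¹² m.
Transfer ellipse a_t = (r₁ + r₂)/2 = 1.420×10¹² m.
At r₁: circular v_c1 = √(μ/r₁) = 37000 m/s; transfer-perihelion v_p = √[μ(2/r₁ − 1/a_t)] = 51420 m/s.
Δv₁ = v_p − v_c1 = 14420 m/s.
At r₂: circular v_c2 = √(μ/r₂) = 6955 m/s; transfer-aphelion v_a = √[μ(2/r₂ − 1/a_t)] = 1817 m/s.
Δv₂ = v_c2 − v_a = 5138 m/s.
Total Δv = Δv₁ + Δv₂ = 19560 m/s = 19.56 km/s.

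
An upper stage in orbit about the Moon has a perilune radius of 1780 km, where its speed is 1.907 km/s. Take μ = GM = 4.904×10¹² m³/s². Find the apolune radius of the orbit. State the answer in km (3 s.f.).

apolune radius ≈ 3460 km

r_p = 1.780×10⁶ m.
Specific energy ε = v²/2 − μ/r = -9.367×10⁵ J/kg, so a = −μ/(2ε) = 2.618×10⁶ m.
The apsides satisfy r_p + r_a = 2a, so the apolune radius is 2a − r_p = 3.455×10⁶ m = 3455.2 km.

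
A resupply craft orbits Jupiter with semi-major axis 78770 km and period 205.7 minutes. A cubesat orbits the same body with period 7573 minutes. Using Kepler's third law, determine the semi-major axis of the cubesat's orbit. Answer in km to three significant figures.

a₂ ≈ 8.72×10⁵ km

Kepler's third law: a³ ∝ T², so a₂ = a₁ (T₂/T₁)^(2/3).
T₂/T₁ = 36.82, (T₂/T₁)^(2/3) = 11.07.
a₂ = 78770 × 11.07 = 8.717×10⁵ km.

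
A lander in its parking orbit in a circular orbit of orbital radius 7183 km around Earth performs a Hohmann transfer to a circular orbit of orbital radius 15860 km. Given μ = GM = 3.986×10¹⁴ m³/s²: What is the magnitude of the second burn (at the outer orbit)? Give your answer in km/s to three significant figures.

Δv ≈ 1.05 km/s

r₁ = 7183 km = 7.183×10⁶ m.
r₂ = 15860 km = 1.586×10⁷ m.
Transfer ellipse a_t = (r₁ + r₂)/2 = 1.152×10⁷ m.
At r₁: circular v_c1 = √(μ/r₁) = 7449 m/s; transfer-perigee v_p = √[μ(2/r₁ − 1/a_t)] = 8740 m/s.
At r₂: circular v_c2 = √(μ/r₂) = 5013 m/s; transfer-apogee v_a = √[μ(2/r₂ − 1/a_t)] = 3958 m/s.
Δv₂ = v_c2 − v_a = 1055 m/s.
= 1.055 km/s.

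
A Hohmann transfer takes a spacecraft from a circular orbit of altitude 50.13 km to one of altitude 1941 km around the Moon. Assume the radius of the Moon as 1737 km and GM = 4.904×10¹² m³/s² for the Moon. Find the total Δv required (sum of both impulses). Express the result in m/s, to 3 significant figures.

Δv_total ≈ 486 m/s

r₁ = 1737 + 50.13 = 1787.1 km = 1.7871×10⁶ m.
r₂ = 1737 + 1941 = 3678.0 km = 3.6780×10⁶ m.
Transfer ellipse a_t = (r₁ + r₂)/2 = 2.733×10⁶ m.
At r₁: circular v_c1 = √(μ/r₁) = 1657 m/s; transfer-perilune v_p = √[μ(2/r₁ − 1/a_t)] = 1922 m/s.
Δv₁ = v_p − v_c1 = 265.3 m/s.
At r₂: circular v_c2 = √(μ/r₂) = 1155 m/s; transfer-apolune v_a = √[μ(2/r₂ − 1/a_t)] = 933.8 m/s.
Δv₂ = v_c2 − v_a = 220.9 m/s.
Total Δv = Δv₁ + Δv₂ = 486.2 m/s.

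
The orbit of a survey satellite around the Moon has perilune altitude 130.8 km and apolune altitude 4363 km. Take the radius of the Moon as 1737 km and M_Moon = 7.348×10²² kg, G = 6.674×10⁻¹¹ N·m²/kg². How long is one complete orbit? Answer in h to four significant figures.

T ≈ 6.267 h

μ = GM = 6.674×10⁻¹¹ × 7.348×10²² = 4.904×10¹² m³/s².
r_p = 1737 + 130.8 = 1867.8 km = 1.8678×10⁶ m.
r_a = 1737 + 4363 = 6100.0 km = 6.1000×10⁶ m.
Semi-major axis a = (r_p + r_a)/2 = (1867.8 + 6100.0)/2 = 3983.9 km = 3.984×10⁶ m.
By Kepler's third law T = 2π√(a³/μ) = 2π × 3.591×10³ = 2.256×10⁴ s.
= 6.267 h.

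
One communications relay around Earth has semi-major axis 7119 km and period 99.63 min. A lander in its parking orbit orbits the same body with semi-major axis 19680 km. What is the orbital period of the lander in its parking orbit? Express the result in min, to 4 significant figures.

T₂ ≈ 457.9 min

Kepler's third law: T² ∝ a³, so T₂ = T₁ (a₂/a₁)^(3/2).
a₂/a₁ = 2.764, (a₂/a₁)^(3/2) = 4.596.
T₂ = 99.63 × 4.596 = 457.9 min.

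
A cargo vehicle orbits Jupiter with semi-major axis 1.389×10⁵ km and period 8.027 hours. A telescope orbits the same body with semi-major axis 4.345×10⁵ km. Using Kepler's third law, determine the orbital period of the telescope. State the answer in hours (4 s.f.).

Kepler's third law: T² ∝ a³, so T₂ = T₁ (a₂/a₁)^(3/2).
a₂/a₁ = 3.128, (a₂/a₁)^(3/2) = 5.533.
T₂ = 8.027 × 5.533 = 44.41 hours.

T₂ ≈ 44.41 hours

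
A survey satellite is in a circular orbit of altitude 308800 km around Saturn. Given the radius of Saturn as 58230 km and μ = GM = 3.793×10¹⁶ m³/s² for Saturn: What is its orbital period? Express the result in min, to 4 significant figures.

T ≈ 3781 min

r = 58230 + 308800 = 367030 km = 3.6703×10⁸ m.
Kepler's third law: T = 2π√(r³/μ) = 2π√((3.670×10⁸)³ / 3.793×10¹⁶).
r³/μ = 1.304×10⁹ s², so T = 2π × 3.610×10⁴ = 2.269×10⁵ s.
Converting: 2.269×10⁵ s ÷ 60.00 = 3781 min.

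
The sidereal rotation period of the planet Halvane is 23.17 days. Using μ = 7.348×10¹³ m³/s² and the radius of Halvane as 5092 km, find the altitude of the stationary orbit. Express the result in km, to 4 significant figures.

T = 23.17 days = 2.002×10⁶ s.
A synchronous orbit has period T, so by Kepler's third law a = (μT²/4π²)^(1/3).
μT²/4π² = 7.348×10¹³ × (2.002×10⁶)² / 39.48 = 7.459×10²⁴ m³.
a = 1.954×10⁸ m = 1.9539×10⁵ km.
Altitude h = a − R = 1.9539×10⁵ − 5092 = 1.9030×10⁵ km.

h_sync ≈ 1.903×10⁵ km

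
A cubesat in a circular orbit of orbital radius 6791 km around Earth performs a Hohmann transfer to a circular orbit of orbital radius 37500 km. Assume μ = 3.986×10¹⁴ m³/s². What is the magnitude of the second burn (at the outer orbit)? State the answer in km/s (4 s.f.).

Δv ≈ 1.455 km/s

r₁ = 6791 km = 6.791×10⁶ m.
r₂ = 37500 km = 3.750×10⁷ m.
Transfer ellipse a_t = (r₁ + r₂)/2 = 2.215×10⁷ m.
At r₁: circular v_c1 = √(μ/r₁) = 7661 m/s; transfer-perigee v_p = √[μ(2/r₁ − 1/a_t)] = 9970 m/s.
At r₂: circular v_c2 = √(μ/r₂) = 3260 m/s; transfer-apogee v_a = √[μ(2/r₂ − 1/a_t)] = 1805 m/s.
Δv₂ = v_c2 − v_a = 1455 m/s.
= 1.455 km/s.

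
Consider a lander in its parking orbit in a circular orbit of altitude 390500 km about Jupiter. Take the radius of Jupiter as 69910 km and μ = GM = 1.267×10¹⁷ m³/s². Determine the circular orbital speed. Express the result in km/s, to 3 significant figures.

r = 69910 + 390500 = 460410 km = 4.6041×10⁸ m.
For a circular orbit v = √(μ/r) = √(1.267×10¹⁷ / 4.604×10⁸) = √(2.752×10⁸) = 16590 m/s.
That is 16.59 km/s.

v ≈ 16.6 km/s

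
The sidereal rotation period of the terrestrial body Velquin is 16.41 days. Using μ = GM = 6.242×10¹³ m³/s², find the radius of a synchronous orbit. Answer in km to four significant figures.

T = 16.41 days = 1.418×10⁶ s.
A synchronous orbit has period T, so by Kepler's third law a = (μT²/4π²)^(1/3).
μT²/4π² = 6.242×10¹³ × (1.418×10⁶)² / 39.48 = 3.178×10²⁴ m³.
a = 1.470×10⁸ m = 1.4703×10⁵ km.

r_sync ≈ 1.470×10⁵ km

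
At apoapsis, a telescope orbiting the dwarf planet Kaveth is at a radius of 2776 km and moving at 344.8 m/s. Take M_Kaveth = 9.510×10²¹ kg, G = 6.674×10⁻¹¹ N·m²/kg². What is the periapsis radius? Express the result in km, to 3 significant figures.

μ = GM = 6.674×10⁻¹¹ × 9.510×10²¹ = 6.347×10¹¹ m³/s².
r_a = 2.776×10⁶ m.
Specific energy ε = v²/2 − μ/r = -1.692×10⁵ J/kg, so a = −μ/(2ε) = 1.876×10⁶ m.
The apsides satisfy r_p + r_a = 2a, so the periapsis radius is 2a − r_a = 9.753×10⁵ m = 975.30 km.

periapsis radius ≈ 975 km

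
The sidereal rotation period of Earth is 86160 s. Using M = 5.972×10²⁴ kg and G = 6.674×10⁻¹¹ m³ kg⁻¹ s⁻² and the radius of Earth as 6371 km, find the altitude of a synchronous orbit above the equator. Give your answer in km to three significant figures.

μ = GM = 6.674×10⁻¹¹ × 5.972×10²⁴ = 3.986×10¹⁴ m³/s².
A synchronous orbit has period T, so by Kepler's third law a = (μT²/4π²)^(1/3).
μT²/4π² = 3.986×10¹⁴ × (8.616×10⁴)² / 39.48 = 7.495×10²² m³.
a = 4.216×10⁷ m = 42162 km.
Altitude h = a − R = 42162 − 6371 = 35791 km.

h_sync ≈ 35800 km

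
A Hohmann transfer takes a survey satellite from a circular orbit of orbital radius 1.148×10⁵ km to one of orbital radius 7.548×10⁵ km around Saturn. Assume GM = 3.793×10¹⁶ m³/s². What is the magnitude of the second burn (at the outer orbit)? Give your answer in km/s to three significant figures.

r₁ = 1.148×10⁵ km = 1.148×10⁸ m.
r₂ = 7.548×10⁵ km = 7.548×10⁸ m.
Transfer ellipse a_t = (r₁ + r₂)/2 = 4.348×10⁸ m.
At r₁: circular v_c1 = √(μ/r₁) = 18180 m/s; transfer-perikrone v_p = √[μ(2/r₁ − 1/a_t)] = 23950 m/s.
At r₂: circular v_c2 = √(μ/r₂) = 7089 m/s; transfer-apokrone v_a = √[μ(2/r₂ − 1/a_t)] = 3643 m/s.
Δv₂ = v_c2 − v_a = 3446 m/s.
= 3.446 km/s.

Δv ≈ 3.45 km/s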